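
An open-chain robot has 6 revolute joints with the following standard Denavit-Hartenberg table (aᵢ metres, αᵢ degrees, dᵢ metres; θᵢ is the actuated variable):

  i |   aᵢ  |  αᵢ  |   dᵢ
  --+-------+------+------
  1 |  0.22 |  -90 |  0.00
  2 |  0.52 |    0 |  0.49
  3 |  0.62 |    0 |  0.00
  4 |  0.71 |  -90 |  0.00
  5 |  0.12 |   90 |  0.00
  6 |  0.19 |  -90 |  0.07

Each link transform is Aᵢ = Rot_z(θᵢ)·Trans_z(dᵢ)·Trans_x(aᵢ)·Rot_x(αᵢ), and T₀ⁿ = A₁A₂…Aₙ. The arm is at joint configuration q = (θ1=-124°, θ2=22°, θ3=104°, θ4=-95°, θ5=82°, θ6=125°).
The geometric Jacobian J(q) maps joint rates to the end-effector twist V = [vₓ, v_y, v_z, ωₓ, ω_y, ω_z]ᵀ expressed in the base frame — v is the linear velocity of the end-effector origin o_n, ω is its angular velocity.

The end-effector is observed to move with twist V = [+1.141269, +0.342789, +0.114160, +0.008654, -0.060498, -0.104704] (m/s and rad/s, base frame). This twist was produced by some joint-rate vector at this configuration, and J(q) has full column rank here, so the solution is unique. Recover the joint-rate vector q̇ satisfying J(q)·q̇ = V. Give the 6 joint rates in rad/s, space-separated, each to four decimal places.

o_n = [-0.1130, -1.0418, -1.2320]
J₁: ẑ×o_n = [1.0418, -0.1130, 0.0000], ω = ẑ
J2: z=[0.8290, -0.5592, 0.0000] o=[-0.1230, -0.1824, 0.0000] → [0.6889, 1.0213, -0.7069, 0.8290, -0.5592, 0.0000]
J3: z=[0.8290, -0.5592, 0.0000] o=[0.0136, -0.8561, -0.1948] → [0.5800, 0.8599, -0.2247, 0.8290, -0.5592, 0.0000]
J4: z=[0.8290, -0.5592, 0.0000] o=[0.2174, -0.5540, -0.6964] → [0.2995, 0.4440, -0.5892, 0.8290, -0.5592, 0.0000]
J5: z=[0.2880, 0.4270, -0.8572] o=[-0.1229, -1.0585, -1.0621] → [-0.0582, 0.0405, 0.0006, 0.2880, 0.4270, -0.8572]
J6: z=[-0.3593, -0.7815, -0.5100] o=[-0.2295, -1.0039, -1.0707] → [0.1068, -0.1173, 0.1046, -0.3593, -0.7815, -0.5100]
q̇ = J⁺·V = [0.7870, 0.5950, 0.3130, -0.9370, 0.7410, 0.5030]

0.7870 0.5950 0.3130 -0.9370 0.7410 0.5030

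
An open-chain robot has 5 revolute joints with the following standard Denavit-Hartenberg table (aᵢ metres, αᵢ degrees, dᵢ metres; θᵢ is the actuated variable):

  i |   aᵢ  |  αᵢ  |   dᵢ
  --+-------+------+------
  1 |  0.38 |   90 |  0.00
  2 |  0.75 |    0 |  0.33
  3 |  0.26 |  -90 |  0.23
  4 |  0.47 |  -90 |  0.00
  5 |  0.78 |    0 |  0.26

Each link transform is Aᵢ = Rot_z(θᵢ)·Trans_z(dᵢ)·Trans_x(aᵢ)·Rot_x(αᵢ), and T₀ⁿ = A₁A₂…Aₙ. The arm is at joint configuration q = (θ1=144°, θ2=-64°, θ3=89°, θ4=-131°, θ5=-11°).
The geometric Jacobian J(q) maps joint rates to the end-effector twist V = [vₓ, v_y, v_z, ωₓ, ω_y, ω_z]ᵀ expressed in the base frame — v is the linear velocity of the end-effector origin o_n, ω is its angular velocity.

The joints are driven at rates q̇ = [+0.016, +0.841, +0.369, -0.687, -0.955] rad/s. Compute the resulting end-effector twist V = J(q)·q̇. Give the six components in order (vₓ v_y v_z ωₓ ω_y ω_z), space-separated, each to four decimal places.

o_n = [0.7149, 1.5363, -0.6890]
J₁: ẑ×o_n = [-1.5363, 0.7149, 0.0000], ω = ẑ
J2: z=[0.5878, 0.8090, 0.0000] o=[-0.3074, 0.2234, 0.0000] → [-0.5574, 0.4050, -0.0554, 0.5878, 0.8090, 0.0000]
J3: z=[0.5878, 0.8090, 0.0000] o=[-0.3794, 0.6836, -0.6741] → [-0.0121, 0.0088, -0.3841, 0.5878, 0.8090, 0.0000]
J4: z=[0.3419, -0.2484, 0.9063] o=[-0.4349, 1.0082, -0.5642] → [-0.4477, 1.0848, 0.4662, 0.3419, -0.2484, 0.9063]
J5: z=[-0.1677, 0.9328, 0.3190] o=[-0.0003, 1.1309, -0.6945] → [-0.1242, 0.2291, -0.7352, -0.1677, 0.9328, 0.3190]
V = J·q̇ = [-0.0717, -0.6087, 0.1935, 0.6365, 0.2587, -0.9112]

-0.0717 -0.6087 0.1935 0.6365 0.2587 -0.9112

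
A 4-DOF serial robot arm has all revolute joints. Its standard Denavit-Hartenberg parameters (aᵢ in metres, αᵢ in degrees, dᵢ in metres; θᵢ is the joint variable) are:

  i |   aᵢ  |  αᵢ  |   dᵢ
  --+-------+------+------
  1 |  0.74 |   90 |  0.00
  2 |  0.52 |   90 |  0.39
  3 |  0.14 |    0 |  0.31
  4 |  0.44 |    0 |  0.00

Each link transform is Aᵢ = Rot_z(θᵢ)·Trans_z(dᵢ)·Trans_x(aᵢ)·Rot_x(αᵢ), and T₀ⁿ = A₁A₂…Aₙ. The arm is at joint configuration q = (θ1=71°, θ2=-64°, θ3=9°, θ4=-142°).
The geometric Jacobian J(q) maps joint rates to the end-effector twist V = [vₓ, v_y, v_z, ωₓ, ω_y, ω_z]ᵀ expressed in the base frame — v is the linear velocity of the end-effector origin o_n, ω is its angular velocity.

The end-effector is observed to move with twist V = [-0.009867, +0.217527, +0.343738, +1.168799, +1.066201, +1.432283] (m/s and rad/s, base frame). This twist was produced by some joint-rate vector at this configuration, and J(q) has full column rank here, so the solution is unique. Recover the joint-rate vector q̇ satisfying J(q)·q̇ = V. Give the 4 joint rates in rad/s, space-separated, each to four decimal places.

o_n = [0.2865, 0.5554, -0.4578]
J₁: ẑ×o_n = [-0.5554, 0.2865, 0.0000], ω = ẑ
J2: z=[0.9455, -0.3256, 0.0000] o=[0.2409, 0.6997, 0.0000] → [0.1491, 0.4329, -0.1216, 0.9455, -0.3256, 0.0000]
J3: z=[-0.2926, -0.8498, -0.4384] o=[0.6839, 0.7882, -0.4674] → [-0.1102, 0.1770, -0.2695, -0.2926, -0.8498, -0.4384]
J4: z=[-0.2926, -0.8498, -0.4384] o=[0.6336, 0.5750, -0.7275] → [-0.2378, 0.2311, -0.2892, -0.2926, -0.8498, -0.4384]
q̇ = J⁺·V = [0.7550, 0.7580, -0.5560, -0.9890]

0.7550 0.7580 -0.5560 -0.9890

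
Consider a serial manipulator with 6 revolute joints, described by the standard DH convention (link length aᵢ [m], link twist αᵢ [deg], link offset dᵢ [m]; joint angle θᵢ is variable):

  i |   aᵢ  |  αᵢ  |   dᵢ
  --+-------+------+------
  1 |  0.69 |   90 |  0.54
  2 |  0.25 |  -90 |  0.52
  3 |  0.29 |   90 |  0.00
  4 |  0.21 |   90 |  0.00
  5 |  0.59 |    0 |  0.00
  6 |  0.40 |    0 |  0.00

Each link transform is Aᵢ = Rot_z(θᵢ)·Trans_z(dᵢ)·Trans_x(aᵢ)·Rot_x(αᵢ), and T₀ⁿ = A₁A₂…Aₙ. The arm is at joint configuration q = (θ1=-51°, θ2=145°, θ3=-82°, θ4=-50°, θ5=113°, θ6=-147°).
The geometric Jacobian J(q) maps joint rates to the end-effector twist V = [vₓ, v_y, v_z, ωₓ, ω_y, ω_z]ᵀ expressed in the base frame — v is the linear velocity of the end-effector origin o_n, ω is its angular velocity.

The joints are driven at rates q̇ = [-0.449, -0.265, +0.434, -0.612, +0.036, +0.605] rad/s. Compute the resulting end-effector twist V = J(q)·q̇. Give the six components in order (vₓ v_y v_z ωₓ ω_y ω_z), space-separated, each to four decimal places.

-0.5376 -0.0368 0.1527 0.3649 0.8785 -0.1586

o_n = [-0.2964, -1.3018, 0.7363]
J₁: ẑ×o_n = [1.3018, -0.2964, 0.0000], ω = ẑ
J2: z=[-0.7771, -0.6293, 0.0000] o=[0.4342, -0.5362, 0.5400] → [-0.1235, 0.1525, 0.1351, -0.7771, -0.6293, 0.0000]
J3: z=[-0.3610, 0.4458, -0.8192] o=[-0.0988, -0.7043, 0.6834] → [-0.4659, 0.1810, 0.3038, -0.3610, 0.4458, -0.8192]
J4: z=[0.4023, -0.7180, -0.5680] o=[-0.3427, -0.8594, 0.7065] → [-0.2727, -0.0383, -0.1448, 0.4023, -0.7180, -0.5680]
J5: z=[0.8765, 0.1230, 0.4654] o=[-0.3982, -1.0032, 0.8491] → [0.1251, 0.1463, -0.2742, 0.8765, 0.1230, 0.4654]
J6: z=[0.8765, 0.1230, 0.4654] o=[-0.1188, -1.2352, 0.3841] → [0.0743, -0.3913, -0.0365, 0.8765, 0.1230, 0.4654]
V = J·q̇ = [-0.5376, -0.0368, 0.1527, 0.3649, 0.8785, -0.1586]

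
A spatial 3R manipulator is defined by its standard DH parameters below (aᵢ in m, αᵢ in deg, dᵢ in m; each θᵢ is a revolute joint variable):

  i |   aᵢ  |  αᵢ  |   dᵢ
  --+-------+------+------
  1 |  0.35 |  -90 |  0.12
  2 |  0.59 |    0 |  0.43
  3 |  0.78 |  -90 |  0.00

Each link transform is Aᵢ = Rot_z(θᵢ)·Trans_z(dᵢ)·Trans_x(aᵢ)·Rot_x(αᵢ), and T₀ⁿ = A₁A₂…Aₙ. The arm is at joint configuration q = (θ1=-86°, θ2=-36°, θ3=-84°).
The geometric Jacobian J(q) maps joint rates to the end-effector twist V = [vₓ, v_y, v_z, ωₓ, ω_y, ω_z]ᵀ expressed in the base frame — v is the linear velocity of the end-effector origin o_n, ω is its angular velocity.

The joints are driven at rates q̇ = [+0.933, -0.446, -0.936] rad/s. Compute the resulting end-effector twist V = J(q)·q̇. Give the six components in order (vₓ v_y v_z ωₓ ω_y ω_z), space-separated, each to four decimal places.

o_n = [0.4595, -0.4063, 1.1423]
J₁: ẑ×o_n = [0.4063, 0.4595, -0.0000], ω = ẑ
J2: z=[0.9976, 0.0698, 0.0000] o=[0.0244, -0.3491, 0.1200] → [0.0713, -1.0198, -0.0873, 0.9976, 0.0698, 0.0000]
J3: z=[0.9976, 0.0698, 0.0000] o=[0.4867, -0.7953, 0.4668] → [0.0471, -0.6739, 0.3900, 0.9976, 0.0698, 0.0000]
V = J·q̇ = [0.3031, 1.5142, -0.3261, -1.3786, -0.0964, 0.9330]

0.3031 1.5142 -0.3261 -1.3786 -0.0964 0.9330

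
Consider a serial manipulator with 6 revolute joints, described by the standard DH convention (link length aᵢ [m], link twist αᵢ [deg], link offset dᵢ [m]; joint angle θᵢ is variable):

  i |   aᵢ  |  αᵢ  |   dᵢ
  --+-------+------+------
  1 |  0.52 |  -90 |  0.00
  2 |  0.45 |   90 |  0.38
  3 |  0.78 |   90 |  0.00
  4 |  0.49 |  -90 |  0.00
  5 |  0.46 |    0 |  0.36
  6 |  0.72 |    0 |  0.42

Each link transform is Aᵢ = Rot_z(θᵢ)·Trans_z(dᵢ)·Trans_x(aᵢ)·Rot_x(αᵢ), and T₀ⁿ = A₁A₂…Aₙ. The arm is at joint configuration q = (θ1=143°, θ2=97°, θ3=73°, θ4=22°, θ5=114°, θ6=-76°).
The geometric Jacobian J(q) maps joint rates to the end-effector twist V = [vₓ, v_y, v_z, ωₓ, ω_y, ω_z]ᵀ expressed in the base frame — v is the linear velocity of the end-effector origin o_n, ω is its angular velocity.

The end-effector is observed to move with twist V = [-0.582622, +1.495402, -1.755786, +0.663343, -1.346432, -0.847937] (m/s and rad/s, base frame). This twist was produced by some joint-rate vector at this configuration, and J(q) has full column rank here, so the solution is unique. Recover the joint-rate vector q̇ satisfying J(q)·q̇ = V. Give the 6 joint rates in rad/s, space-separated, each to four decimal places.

o_n = [-2.3725, -0.5545, -0.1306]
J₁: ẑ×o_n = [0.5545, -2.3725, 0.0000], ω = ẑ
J2: z=[-0.6018, -0.7986, 0.0000] o=[-0.4153, 0.3129, 0.0000] → [0.1043, -0.0786, -1.0411, -0.6018, -0.7986, 0.0000]
J3: z=[-0.7927, 0.5973, -0.1219] o=[-0.6002, -0.0235, -0.4466] → [0.1241, 0.4665, 1.4795, -0.7927, 0.5973, -0.1219]
J4: z=[0.2690, 0.1634, -0.9492] o=[-1.0269, -0.6360, -0.6730] → [0.1660, 1.1313, 0.2417, 0.2690, 0.1634, -0.9492]
J5: z=[-0.5300, 0.8480, -0.0043] o=[-1.4209, -0.8831, -0.8272] → [0.5921, 0.3733, 0.6327, -0.5300, 0.8480, -0.0043]
J6: z=[-0.5300, 0.8480, -0.0043] o=[-1.5743, -0.5521, -0.3710] → [0.2038, 0.1308, 0.6780, -0.5300, 0.8480, -0.0043]
q̇ = J⁺·V = [-0.6970, 0.4420, -0.5310, 0.2310, -0.1110, -0.7310]

-0.6970 0.4420 -0.5310 0.2310 -0.1110 -0.7310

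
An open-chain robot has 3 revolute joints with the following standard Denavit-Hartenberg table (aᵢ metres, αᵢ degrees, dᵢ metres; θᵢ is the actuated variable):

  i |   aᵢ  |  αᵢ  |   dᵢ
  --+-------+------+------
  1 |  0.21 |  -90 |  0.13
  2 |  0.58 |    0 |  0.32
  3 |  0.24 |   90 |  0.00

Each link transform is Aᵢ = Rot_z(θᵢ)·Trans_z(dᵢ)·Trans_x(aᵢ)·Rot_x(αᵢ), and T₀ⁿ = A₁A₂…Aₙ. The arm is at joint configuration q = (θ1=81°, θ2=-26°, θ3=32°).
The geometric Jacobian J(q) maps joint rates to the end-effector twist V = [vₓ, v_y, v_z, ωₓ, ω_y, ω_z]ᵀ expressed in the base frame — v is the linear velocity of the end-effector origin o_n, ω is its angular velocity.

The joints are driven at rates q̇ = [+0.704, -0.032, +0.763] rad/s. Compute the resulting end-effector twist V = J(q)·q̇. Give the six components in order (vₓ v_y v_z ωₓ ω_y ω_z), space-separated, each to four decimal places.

o_n = [-0.1643, 1.0081, 0.3592]
J₁: ẑ×o_n = [-1.0081, -0.1643, 0.0000], ω = ẑ
J2: z=[-0.9877, 0.1564, 0.0000] o=[0.0329, 0.2074, 0.1300] → [0.0358, 0.2263, -0.7600, -0.9877, 0.1564, 0.0000]
J3: z=[-0.9877, 0.1564, 0.0000] o=[-0.2017, 0.7724, 0.3843] → [-0.0039, -0.0248, -0.2387, -0.9877, 0.1564, 0.0000]
V = J·q̇ = [-0.7138, -0.1418, -0.1578, -0.7220, 0.1144, 0.7040]

-0.7138 -0.1418 -0.1578 -0.7220 0.1144 0.7040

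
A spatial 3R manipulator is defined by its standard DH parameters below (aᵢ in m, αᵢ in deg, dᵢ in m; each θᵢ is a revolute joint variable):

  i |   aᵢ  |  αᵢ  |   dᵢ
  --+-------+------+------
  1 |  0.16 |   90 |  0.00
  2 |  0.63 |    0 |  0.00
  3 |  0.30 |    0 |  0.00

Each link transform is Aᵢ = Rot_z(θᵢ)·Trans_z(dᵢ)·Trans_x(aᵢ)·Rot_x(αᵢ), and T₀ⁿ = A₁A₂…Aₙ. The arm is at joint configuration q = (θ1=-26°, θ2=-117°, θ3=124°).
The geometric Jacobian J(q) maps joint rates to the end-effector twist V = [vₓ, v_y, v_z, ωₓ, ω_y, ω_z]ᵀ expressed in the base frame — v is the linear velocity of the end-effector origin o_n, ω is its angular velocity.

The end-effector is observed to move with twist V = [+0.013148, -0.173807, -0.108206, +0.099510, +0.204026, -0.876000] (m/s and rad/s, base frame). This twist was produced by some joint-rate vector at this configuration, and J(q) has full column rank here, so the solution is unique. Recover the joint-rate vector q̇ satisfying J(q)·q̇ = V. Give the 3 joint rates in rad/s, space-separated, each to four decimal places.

-0.8760 0.1420 -0.3690

o_n = [0.1544, -0.0753, -0.5248]
J₁: ẑ×o_n = [0.0753, 0.1544, -0.0000], ω = ẑ
J2: z=[-0.4384, -0.8988, 0.0000] o=[0.1438, -0.0701, 0.0000] → [0.4717, -0.2300, 0.0117, -0.4384, -0.8988, 0.0000]
J3: z=[-0.4384, -0.8988, 0.0000] o=[-0.1133, 0.0552, -0.5613] → [-0.0329, 0.0160, 0.2978, -0.4384, -0.8988, 0.0000]
q̇ = J⁺·V = [-0.8760, 0.1420, -0.3690]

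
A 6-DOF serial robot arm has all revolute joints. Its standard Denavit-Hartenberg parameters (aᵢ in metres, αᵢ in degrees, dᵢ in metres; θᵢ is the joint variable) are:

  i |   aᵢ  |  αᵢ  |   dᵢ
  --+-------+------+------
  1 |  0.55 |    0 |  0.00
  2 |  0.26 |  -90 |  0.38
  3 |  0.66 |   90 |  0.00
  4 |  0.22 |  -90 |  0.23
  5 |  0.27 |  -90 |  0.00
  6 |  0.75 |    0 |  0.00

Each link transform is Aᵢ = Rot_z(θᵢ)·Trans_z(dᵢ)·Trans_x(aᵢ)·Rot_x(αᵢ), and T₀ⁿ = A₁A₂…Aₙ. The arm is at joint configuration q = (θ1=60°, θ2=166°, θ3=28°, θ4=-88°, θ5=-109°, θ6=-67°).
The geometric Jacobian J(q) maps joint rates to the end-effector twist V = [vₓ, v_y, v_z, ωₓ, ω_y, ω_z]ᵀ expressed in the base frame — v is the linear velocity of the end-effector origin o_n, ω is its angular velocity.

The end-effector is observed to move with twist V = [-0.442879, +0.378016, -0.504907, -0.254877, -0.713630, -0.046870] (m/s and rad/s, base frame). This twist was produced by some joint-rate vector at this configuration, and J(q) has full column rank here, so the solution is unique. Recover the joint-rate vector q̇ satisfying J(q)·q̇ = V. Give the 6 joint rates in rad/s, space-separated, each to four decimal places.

o_n = [-0.9921, -0.8177, 0.4188]
J₁: ẑ×o_n = [0.8177, -0.9921, 0.0000], ω = ẑ
J2: z=[0.0000, 0.0000, 1.0000] o=[0.2750, 0.4763, 0.0000] → [1.2940, -1.2671, 0.0000, 0.0000, 0.0000, 1.0000]
J3: z=[0.7193, -0.6947, 0.0000] o=[0.0944, 0.2893, 0.3800] → [-0.0269, -0.0279, -1.5510, 0.7193, -0.6947, 0.0000]
J4: z=[-0.3261, -0.3377, 0.8829] o=[-0.3104, -0.1299, 0.0701] → [0.4895, -0.4882, -0.0059, -0.3261, -0.3377, 0.8829]
J5: z=[-0.5879, -0.6590, -0.4692] o=[-0.5483, -0.0597, 0.2696] → [-0.4539, 0.2959, 0.1531, -0.5879, -0.6590, -0.4692]
J6: z=[-0.8061, 0.5255, 0.2720] o=[-0.5665, -0.2050, 0.4965] → [0.1258, -0.1784, 0.7175, -0.8061, 0.5255, 0.2720]
q̇ = J⁺·V = [-0.1780, -0.3860, 0.4150, 0.7410, 0.3630, 0.1220]

-0.1780 -0.3860 0.4150 0.7410 0.3630 0.1220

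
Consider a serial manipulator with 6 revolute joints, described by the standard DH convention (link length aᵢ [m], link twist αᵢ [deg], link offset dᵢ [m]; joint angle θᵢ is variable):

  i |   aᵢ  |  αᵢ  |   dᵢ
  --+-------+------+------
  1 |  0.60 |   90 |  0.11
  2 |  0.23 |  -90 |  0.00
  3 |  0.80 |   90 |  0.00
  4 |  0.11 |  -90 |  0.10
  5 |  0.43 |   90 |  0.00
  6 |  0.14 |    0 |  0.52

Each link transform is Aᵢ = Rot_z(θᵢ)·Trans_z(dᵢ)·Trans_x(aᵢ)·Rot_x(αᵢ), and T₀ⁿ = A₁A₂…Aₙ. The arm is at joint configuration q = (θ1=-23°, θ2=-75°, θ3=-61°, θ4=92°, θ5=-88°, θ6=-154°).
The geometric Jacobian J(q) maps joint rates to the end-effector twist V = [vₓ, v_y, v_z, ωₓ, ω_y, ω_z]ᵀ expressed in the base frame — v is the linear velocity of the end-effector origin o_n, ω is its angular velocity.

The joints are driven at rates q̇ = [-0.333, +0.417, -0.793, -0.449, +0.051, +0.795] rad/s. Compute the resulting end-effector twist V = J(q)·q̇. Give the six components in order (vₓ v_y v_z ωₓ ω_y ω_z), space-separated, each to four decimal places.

o_n = [-0.1116, -1.0066, -0.2681]
J₁: ẑ×o_n = [1.0066, -0.1116, 0.0000], ω = ẑ
J2: z=[-0.3907, -0.9205, 0.0000] o=[0.5523, -0.2344, 0.1100] → [0.3480, -0.1477, -0.3094, -0.3907, -0.9205, 0.0000]
J3: z=[0.8891, -0.3774, 0.2588] o=[0.6071, -0.2577, -0.1122] → [0.2527, -0.0474, -0.9371, 0.8891, -0.3774, 0.2588]
J4: z=[-0.3978, -0.3578, 0.8448] o=[0.4261, -0.9410, -0.4868] → [-0.0228, -0.3672, -0.1663, -0.3978, -0.3578, 0.8448]
J5: z=[0.1951, 0.8668, 0.4590] o=[0.4849, -1.0150, -0.3721] → [0.0863, -0.2941, 0.5187, 0.1951, 0.8668, 0.4590]
J6: z=[-0.9098, 0.3347, -0.2454] o=[0.3274, -1.1740, -0.0049] → [-0.0470, -0.1318, -0.0053, -0.9098, 0.3347, -0.2454]
V = J·q̇ = [-0.4132, 0.0582, 0.7110, -1.4028, 0.3864, -1.0892]

-0.4132 0.0582 0.7110 -1.4028 0.3864 -1.0892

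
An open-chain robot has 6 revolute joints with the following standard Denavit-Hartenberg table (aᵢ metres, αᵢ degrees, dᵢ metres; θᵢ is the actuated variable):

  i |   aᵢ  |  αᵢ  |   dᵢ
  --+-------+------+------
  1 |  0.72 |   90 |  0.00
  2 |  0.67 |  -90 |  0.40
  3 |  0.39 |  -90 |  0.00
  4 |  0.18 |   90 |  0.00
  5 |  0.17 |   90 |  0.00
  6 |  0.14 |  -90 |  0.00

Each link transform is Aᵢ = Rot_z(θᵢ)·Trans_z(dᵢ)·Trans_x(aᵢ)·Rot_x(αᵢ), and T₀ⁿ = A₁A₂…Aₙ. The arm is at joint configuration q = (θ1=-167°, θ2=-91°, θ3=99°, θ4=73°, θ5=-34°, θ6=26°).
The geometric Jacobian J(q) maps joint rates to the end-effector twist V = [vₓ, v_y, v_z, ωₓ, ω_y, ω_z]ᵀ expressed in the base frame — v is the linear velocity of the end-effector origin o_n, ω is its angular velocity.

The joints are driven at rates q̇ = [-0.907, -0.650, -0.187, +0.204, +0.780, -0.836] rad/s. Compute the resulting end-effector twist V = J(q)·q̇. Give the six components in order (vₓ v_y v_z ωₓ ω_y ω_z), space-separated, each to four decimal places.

o_n = [-0.2670, -0.2585, -0.7369]
J₁: ẑ×o_n = [0.2585, -0.2670, 0.0000], ω = ẑ
J2: z=[-0.2250, 0.9744, 0.0000] o=[-0.7015, -0.1620, 0.0000] → [-0.7180, -0.1658, -0.4017, -0.2250, 0.9744, 0.0000]
J3: z=[-0.9742, -0.2249, -0.0175] o=[-0.7801, 0.2304, -0.6699] → [0.0065, -0.0742, 0.5918, -0.9742, -0.2249, -0.0175]
J4: z=[-0.0520, 0.1485, 0.9875] o=[-0.6945, -0.1452, -0.6089] → [0.0930, 0.4155, -0.0576, -0.0520, 0.1485, 0.9875]
J5: z=[-0.0749, -0.9867, 0.1445] o=[-0.5153, -0.1571, -0.5977] → [0.1520, 0.0254, 0.2525, -0.0749, -0.9867, 0.1445]
J6: z=[-0.5138, -0.0860, -0.8536] o=[-0.3700, -0.1806, -0.6827] → [-0.0619, -0.1157, 0.0489, -0.5138, -0.0860, -0.8536]
V = J·q̇ = [0.4202, 0.5651, 0.2948, 0.6889, -1.2587, 0.1240]

0.4202 0.5651 0.2948 0.6889 -1.2587 0.1240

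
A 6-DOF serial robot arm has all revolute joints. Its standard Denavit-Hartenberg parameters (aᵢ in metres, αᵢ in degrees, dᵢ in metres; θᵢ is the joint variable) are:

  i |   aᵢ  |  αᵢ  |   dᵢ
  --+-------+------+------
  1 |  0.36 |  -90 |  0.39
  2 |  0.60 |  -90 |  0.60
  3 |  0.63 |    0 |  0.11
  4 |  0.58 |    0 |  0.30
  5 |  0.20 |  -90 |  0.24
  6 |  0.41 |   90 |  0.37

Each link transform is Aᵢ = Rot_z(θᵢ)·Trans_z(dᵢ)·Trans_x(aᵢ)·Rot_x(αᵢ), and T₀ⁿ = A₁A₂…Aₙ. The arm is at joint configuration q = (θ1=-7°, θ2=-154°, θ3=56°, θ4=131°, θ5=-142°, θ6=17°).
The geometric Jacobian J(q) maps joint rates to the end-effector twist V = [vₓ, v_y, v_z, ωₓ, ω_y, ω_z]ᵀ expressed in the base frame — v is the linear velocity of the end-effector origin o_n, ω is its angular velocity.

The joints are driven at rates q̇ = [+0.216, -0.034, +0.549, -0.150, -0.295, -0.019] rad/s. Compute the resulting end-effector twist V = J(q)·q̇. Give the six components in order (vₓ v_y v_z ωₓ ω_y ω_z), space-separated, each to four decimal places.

o_n = [0.0471, -0.5417, 1.1004]
J₁: ẑ×o_n = [0.5417, 0.0471, -0.0000], ω = ẑ
J2: z=[0.1219, 0.9925, 0.0000] o=[0.3573, -0.0439, 0.3900] → [0.7051, -0.0866, 0.2473, 0.1219, 0.9925, 0.0000]
J3: z=[0.4351, -0.0534, 0.8988] o=[-0.1048, 0.6174, 0.6530] → [1.0179, -0.0581, -0.4962, 0.4351, -0.0534, 0.8988]
J4: z=[0.4351, -0.0534, 0.8988] o=[-0.4349, 0.1317, 0.9063] → [0.5949, 0.3487, -0.2672, 0.4351, -0.0534, 0.8988]
J5: z=[0.4351, -0.0534, 0.8988] o=[0.2178, 0.1228, 0.9236] → [0.5878, -0.2304, -0.2982, 0.4351, -0.0534, 0.8988]
J6: z=[0.5446, -0.7793, -0.3100] o=[0.1788, -0.0149, 1.2013] → [-0.0847, 0.0958, -0.3896, 0.5446, -0.7793, -0.3100]
V = J·q̇ = [0.3908, -0.0050, -0.1454, 0.0308, -0.0245, 0.3154]

0.3908 -0.0050 -0.1454 0.0308 -0.0245 0.3154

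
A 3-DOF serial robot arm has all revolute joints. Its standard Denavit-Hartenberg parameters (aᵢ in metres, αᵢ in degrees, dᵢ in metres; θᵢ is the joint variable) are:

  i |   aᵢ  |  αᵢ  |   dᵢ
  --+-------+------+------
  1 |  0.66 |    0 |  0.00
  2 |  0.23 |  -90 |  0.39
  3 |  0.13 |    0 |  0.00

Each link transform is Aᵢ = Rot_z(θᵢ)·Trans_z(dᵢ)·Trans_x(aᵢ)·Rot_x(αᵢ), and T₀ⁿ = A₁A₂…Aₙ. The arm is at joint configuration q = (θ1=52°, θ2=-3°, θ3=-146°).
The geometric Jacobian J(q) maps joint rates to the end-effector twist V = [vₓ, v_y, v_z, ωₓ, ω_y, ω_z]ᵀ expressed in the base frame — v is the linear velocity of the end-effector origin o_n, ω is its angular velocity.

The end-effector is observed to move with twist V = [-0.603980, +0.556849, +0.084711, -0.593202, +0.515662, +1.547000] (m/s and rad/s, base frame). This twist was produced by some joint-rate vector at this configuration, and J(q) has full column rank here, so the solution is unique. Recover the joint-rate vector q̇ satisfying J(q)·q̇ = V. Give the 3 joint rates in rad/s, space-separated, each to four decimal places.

o_n = [0.4865, 0.6123, 0.4627]
J₁: ẑ×o_n = [-0.6123, 0.4865, 0.0000], ω = ẑ
J2: z=[0.0000, 0.0000, 1.0000] o=[0.4063, 0.5201, 0.0000] → [-0.0922, 0.0802, 0.0000, 0.0000, 0.0000, 1.0000]
J3: z=[-0.7547, 0.6561, 0.0000] o=[0.5572, 0.6937, 0.3900] → [0.0477, 0.0549, 0.1078, -0.7547, 0.6561, 0.0000]
q̇ = J⁺·V = [0.9590, 0.5880, 0.7860]

0.9590 0.5880 0.7860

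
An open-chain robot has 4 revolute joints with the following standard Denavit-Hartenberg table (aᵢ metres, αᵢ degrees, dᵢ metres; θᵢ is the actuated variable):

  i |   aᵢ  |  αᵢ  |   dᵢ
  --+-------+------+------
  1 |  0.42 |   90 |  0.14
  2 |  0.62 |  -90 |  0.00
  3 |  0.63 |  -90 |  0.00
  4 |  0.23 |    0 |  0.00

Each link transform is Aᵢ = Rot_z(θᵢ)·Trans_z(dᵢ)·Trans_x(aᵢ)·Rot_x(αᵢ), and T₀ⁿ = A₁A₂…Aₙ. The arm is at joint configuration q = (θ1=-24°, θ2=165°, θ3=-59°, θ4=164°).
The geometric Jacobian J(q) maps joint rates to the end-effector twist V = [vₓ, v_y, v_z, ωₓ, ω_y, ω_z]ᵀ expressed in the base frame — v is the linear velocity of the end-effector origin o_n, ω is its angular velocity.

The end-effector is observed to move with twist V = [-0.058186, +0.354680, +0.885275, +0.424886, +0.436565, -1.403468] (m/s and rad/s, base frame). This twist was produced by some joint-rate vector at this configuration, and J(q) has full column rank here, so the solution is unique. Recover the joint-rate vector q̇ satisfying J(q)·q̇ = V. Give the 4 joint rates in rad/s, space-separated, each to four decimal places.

-0.3480 -0.8580 0.9650 -0.5560

o_n = [-0.4768, -0.1714, 0.4162]
J₁: ẑ×o_n = [0.1714, -0.4768, 0.0000], ω = ẑ
J2: z=[-0.4067, -0.9135, 0.0000] o=[0.3837, -0.1708, 0.1400] → [-0.2523, 0.1123, -0.7859, -0.4067, -0.9135, 0.0000]
J3: z=[-0.2364, 0.1053, -0.9659] o=[-0.1634, 0.0728, 0.3005] → [-0.2236, 0.3301, 0.0907, -0.2364, 0.1053, -0.9659]
J4: z=[-0.5469, 0.8073, 0.2219] o=[-0.6694, -0.2931, 0.3844] → [-0.0014, 0.0601, -0.2220, -0.5469, 0.8073, 0.2219]
q̇ = J⁺·V = [-0.3480, -0.8580, 0.9650, -0.5560]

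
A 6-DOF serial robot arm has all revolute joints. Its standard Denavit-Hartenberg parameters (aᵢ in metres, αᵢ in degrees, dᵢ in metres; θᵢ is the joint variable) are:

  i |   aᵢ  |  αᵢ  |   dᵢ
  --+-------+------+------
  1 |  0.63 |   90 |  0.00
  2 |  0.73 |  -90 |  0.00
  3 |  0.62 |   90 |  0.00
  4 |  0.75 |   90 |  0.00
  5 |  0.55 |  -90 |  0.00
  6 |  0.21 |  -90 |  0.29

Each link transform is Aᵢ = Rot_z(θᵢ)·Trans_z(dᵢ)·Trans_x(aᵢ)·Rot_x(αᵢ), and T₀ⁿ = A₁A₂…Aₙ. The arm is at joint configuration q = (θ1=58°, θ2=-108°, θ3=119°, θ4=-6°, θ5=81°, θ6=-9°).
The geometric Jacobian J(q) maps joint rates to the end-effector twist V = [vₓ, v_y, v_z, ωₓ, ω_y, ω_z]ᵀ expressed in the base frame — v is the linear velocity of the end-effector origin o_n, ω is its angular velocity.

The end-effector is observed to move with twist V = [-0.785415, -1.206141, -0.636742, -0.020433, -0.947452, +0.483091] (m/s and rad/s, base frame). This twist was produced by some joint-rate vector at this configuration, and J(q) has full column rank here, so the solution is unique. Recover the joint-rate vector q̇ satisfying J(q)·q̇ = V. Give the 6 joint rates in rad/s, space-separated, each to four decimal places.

0.9890 -0.1720 -0.3810 0.1800 0.3330 0.9110

o_n = [-1.0645, 0.9955, -0.7742]
J₁: ẑ×o_n = [-0.9955, -1.0645, 0.0000], ω = ẑ
J2: z=[0.8480, -0.5299, 0.0000] o=[0.3338, 0.5343, 0.0000] → [0.4103, 0.6565, -0.3499, 0.8480, -0.5299, 0.0000]
J3: z=[0.5040, 0.8065, -0.3090] o=[0.2143, 0.3430, -0.6943] → [0.1372, 0.4354, 1.3602, 0.5040, 0.8065, -0.3090]
J4: z=[-0.5544, 0.0277, -0.8318] o=[-0.1963, 0.7091, -0.4084] → [0.2281, 0.5193, -0.1347, -0.5544, 0.0277, -0.8318]
J5: z=[-0.4320, -0.8639, 0.2591] o=[-0.7299, 1.0863, -0.0403] → [0.6576, -0.4038, -0.2498, -0.4320, -0.8639, 0.2591]
J6: z=[0.6159, -0.4925, -0.6149] o=[-1.0922, 1.1447, -0.4499] → [0.0680, 0.1827, -0.0782, 0.6159, -0.4925, -0.6149]
q̇ = J⁺·V = [0.9890, -0.1720, -0.3810, 0.1800, 0.3330, 0.9110]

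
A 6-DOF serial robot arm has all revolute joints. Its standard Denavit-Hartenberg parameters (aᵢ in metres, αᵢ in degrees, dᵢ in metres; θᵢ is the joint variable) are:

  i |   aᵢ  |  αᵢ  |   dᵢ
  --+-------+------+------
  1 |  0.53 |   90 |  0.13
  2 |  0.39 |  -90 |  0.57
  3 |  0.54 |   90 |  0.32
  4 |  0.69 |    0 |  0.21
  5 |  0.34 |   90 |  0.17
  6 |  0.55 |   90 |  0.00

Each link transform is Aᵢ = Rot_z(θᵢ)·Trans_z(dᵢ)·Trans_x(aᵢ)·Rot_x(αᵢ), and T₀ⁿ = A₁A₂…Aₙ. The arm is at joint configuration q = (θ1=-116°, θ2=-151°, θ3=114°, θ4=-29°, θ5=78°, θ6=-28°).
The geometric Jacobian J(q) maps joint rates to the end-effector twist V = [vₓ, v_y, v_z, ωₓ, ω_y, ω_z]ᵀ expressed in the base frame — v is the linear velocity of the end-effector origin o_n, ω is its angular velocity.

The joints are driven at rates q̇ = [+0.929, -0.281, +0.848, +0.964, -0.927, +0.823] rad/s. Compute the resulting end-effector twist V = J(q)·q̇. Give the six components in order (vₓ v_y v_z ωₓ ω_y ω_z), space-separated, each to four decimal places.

o_n = [0.4836, -1.3330, -0.3130]
J₁: ẑ×o_n = [1.3330, 0.4836, -0.0000], ω = ẑ
J2: z=[-0.8988, 0.4384, 0.0000] o=[-0.2323, -0.4764, 0.1300] → [-0.1942, -0.3982, 0.4561, -0.8988, 0.4384, 0.0000]
J3: z=[-0.2125, -0.4357, -0.8746] o=[-0.5951, 0.0801, -0.0591] → [-1.1253, -0.9974, 0.7704, -0.2125, -0.4357, -0.8746]
J4: z=[0.7158, 0.5398, -0.4429] o=[-0.3040, -0.4483, -0.2325] → [-0.4353, -0.2911, -1.0585, 0.7158, 0.5398, -0.4429]
J5: z=[0.7158, 0.5398, -0.4429] o=[0.3189, -0.6238, 0.0861] → [-0.5296, 0.2127, -0.5966, 0.7158, 0.5398, -0.4429]
J6: z=[0.6414, -0.2577, 0.7226] o=[0.5344, -0.8045, -0.1696] → [0.4189, 0.0552, -0.3521, 0.6414, -0.2577, 0.7226]
V = J·q̇ = [0.7547, -0.7171, -0.2320, 0.6267, -0.6848, 0.7657]

0.7547 -0.7171 -0.2320 0.6267 -0.6848 0.7657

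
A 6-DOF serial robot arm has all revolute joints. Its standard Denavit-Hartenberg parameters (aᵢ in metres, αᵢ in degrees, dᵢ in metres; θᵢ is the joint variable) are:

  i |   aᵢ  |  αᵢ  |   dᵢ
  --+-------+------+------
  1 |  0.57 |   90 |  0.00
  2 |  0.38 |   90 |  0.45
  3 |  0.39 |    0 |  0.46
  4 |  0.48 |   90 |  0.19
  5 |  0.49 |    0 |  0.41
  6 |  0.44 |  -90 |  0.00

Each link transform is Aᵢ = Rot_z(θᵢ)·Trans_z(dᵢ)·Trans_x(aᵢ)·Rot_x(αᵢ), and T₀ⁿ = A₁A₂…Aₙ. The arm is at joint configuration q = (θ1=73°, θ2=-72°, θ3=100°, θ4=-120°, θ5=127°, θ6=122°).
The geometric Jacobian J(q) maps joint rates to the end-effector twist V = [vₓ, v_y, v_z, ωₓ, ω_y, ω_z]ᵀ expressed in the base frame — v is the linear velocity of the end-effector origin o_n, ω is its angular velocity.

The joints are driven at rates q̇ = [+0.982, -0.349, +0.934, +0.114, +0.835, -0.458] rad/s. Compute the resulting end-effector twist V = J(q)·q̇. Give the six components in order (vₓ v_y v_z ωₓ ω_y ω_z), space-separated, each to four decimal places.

o_n = [0.4294, -0.0984, -0.3830]
J₁: ẑ×o_n = [0.0984, 0.4294, -0.0000], ω = ẑ
J2: z=[0.9563, -0.2924, 0.0000] o=[0.1667, 0.5451, 0.0000] → [0.1120, 0.3663, -0.5386, 0.9563, -0.2924, 0.0000]
J3: z=[-0.2781, -0.9095, -0.3090] o=[0.6313, 0.5258, -0.3614] → [-0.1733, 0.0564, -0.0101, -0.2781, -0.9095, -0.3090]
J4: z=[-0.2781, -0.9095, -0.3090] o=[0.8646, -0.0249, -0.4391] → [-0.0738, 0.1501, -0.3753, -0.2781, -0.9095, -0.3090]
J5: z=[-0.9295, 0.1737, 0.3253] o=[0.6955, -0.0164, -0.9268] → [0.1211, 0.4190, 0.1225, -0.9295, 0.1737, 0.3253]
J6: z=[-0.9295, 0.1737, 0.3253] o=[0.2770, -0.4125, -0.6509] → [-0.0556, 0.2986, -0.3184, -0.9295, 0.1737, 0.3253]
V = J·q̇ = [0.0139, 0.5767, 0.3839, -0.9756, -0.7856, 0.7808]

0.0139 0.5767 0.3839 -0.9756 -0.7856 0.7808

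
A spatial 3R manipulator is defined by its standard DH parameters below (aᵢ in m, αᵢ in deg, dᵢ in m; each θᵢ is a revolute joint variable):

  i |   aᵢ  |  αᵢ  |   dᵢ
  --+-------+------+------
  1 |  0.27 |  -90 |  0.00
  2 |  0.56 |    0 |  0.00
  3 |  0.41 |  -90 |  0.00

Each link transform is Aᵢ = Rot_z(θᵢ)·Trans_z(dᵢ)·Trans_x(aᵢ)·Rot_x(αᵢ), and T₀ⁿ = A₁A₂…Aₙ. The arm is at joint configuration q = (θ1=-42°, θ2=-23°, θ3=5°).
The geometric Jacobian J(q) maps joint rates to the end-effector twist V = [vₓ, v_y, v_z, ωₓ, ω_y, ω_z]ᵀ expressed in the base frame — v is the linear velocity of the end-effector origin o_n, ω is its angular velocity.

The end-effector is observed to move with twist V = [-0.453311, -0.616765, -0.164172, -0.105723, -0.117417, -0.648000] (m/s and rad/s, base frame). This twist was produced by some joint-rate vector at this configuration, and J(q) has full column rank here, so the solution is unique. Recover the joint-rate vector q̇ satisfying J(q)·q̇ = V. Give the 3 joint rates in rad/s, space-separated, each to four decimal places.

-0.6480 0.4380 -0.5960

o_n = [0.8735, -0.7865, 0.3455]
J₁: ẑ×o_n = [0.7865, 0.8735, -0.0000], ω = ẑ
J2: z=[0.6691, 0.7431, 0.0000] o=[0.2006, -0.1807, 0.0000] → [0.2568, -0.2312, -0.9054, 0.6691, 0.7431, 0.0000]
J3: z=[0.6691, 0.7431, 0.0000] o=[0.5837, -0.5256, 0.2188] → [0.0942, -0.0848, -0.3899, 0.6691, 0.7431, 0.0000]
q̇ = J⁺·V = [-0.6480, 0.4380, -0.5960]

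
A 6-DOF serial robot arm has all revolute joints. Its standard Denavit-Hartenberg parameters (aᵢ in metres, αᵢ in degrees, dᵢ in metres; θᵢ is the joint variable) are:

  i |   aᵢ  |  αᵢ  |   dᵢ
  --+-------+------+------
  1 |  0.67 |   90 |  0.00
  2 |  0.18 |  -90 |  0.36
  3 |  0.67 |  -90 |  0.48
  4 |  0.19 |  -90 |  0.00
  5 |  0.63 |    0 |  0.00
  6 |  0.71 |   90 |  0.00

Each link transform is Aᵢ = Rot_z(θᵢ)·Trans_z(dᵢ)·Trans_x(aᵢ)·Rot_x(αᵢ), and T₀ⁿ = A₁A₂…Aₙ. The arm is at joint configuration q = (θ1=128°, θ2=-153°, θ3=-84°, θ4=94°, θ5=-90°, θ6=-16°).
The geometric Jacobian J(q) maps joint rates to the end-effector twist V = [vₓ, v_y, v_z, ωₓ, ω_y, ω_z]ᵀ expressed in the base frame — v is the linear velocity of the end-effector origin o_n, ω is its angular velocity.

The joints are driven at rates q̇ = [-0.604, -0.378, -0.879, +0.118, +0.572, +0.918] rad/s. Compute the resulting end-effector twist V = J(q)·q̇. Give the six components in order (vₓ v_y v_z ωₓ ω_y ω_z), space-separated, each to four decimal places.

1.4963 -0.6410 1.7489 -1.2767 -1.4010 0.1038

o_n = [1.0059, 0.1573, -1.1389]
J₁: ẑ×o_n = [-0.1573, 1.0059, 0.0000], ω = ẑ
J2: z=[0.7880, 0.6157, 0.0000] o=[-0.4125, 0.5280, 0.0000] → [-0.7012, 0.8974, -1.1654, 0.7880, 0.6157, 0.0000]
J3: z=[-0.2795, 0.3577, -0.8910] o=[-0.0301, 0.6232, -0.0817] → [-0.7933, -1.2186, -0.2404, -0.2795, 0.3577, -0.8910]
J4: z=[0.4632, -0.7626, -0.4515] o=[0.3993, 1.1560, -0.5412] → [0.0049, 0.0029, 0.0001, 0.4632, -0.7626, -0.4515]
J5: z=[-0.8585, -0.5126, -0.0148] o=[0.4411, 1.0811, -0.3717] → [0.3796, -0.6670, 1.0826, -0.8585, -0.5126, -0.0148]
J6: z=[-0.8585, -0.5126, -0.0148] o=[0.7329, 0.6006, -0.6561] → [0.2409, -0.4185, 0.5205, -0.8585, -0.5126, -0.0148]
V = J·q̇ = [1.4963, -0.6410, 1.7489, -1.2767, -1.4010, 0.1038]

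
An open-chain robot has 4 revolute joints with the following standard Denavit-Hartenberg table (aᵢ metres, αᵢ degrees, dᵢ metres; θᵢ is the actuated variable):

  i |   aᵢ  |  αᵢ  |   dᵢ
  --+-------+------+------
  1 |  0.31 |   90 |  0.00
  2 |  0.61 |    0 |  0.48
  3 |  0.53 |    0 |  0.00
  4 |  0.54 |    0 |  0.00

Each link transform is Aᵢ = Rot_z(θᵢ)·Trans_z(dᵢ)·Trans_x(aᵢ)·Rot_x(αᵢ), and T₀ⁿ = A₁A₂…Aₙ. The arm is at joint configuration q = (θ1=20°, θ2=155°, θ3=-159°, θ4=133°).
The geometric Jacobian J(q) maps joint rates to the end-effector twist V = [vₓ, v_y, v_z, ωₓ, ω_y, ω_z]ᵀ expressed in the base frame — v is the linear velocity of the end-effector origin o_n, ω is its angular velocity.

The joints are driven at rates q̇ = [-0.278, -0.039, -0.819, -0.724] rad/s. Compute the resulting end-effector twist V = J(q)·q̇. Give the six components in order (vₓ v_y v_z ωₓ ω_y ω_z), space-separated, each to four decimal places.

o_n = [0.1135, -0.4695, 0.6405]
J₁: ẑ×o_n = [0.4695, 0.1135, -0.0000], ω = ẑ
J2: z=[0.3420, -0.9397, 0.0000] o=[0.2913, 0.1060, 0.0000] → [-0.6019, -0.2191, -0.3640, 0.3420, -0.9397, 0.0000]
J3: z=[0.3420, -0.9397, 0.0000] o=[-0.0640, -0.5341, 0.2578] → [-0.3596, -0.1309, 0.1889, 0.3420, -0.9397, 0.0000]
J4: z=[0.3420, -0.9397, 0.0000] o=[0.4328, -0.3533, 0.2208] → [-0.3944, -0.1435, -0.3398, 0.3420, -0.9397, 0.0000]
V = J·q̇ = [0.4730, 0.1881, 0.1055, -0.5411, 1.4866, -0.2780]

0.4730 0.1881 0.1055 -0.5411 1.4866 -0.2780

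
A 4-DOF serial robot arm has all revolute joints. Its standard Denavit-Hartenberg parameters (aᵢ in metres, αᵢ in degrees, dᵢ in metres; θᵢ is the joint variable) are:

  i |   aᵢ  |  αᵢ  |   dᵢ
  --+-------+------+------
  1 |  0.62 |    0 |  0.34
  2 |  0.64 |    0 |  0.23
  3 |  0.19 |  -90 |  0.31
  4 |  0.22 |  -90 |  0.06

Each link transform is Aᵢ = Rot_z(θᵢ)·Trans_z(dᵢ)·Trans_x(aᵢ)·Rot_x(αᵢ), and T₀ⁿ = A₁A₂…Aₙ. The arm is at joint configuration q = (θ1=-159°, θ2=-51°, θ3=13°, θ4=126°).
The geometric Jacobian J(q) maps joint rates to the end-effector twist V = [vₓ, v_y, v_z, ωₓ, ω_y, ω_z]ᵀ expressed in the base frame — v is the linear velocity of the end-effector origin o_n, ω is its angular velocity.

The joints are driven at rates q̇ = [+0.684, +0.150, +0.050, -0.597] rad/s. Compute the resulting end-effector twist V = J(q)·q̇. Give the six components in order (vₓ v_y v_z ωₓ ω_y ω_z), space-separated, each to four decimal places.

o_n = [-1.2087, 0.0582, 0.7020]
J₁: ẑ×o_n = [-0.0582, -1.2087, 0.0000], ω = ẑ
J2: z=[0.0000, 0.0000, 1.0000] o=[-0.5788, -0.2222, 0.3400] → [-0.2804, -0.6298, 0.0000, 0.0000, 0.0000, 1.0000]
J3: z=[0.0000, 0.0000, 1.0000] o=[-1.1331, 0.0978, 0.5700] → [0.0396, -0.0756, 0.0000, 0.0000, 0.0000, 1.0000]
J4: z=[-0.2924, -0.9563, 0.0000] o=[-1.3148, 0.1534, 0.8800] → [0.1702, -0.0520, 0.1293, -0.2924, -0.9563, 0.0000]
V = J·q̇ = [-0.1815, -0.8939, -0.0772, 0.1745, 0.5709, 0.8840]

-0.1815 -0.8939 -0.0772 0.1745 0.5709 0.8840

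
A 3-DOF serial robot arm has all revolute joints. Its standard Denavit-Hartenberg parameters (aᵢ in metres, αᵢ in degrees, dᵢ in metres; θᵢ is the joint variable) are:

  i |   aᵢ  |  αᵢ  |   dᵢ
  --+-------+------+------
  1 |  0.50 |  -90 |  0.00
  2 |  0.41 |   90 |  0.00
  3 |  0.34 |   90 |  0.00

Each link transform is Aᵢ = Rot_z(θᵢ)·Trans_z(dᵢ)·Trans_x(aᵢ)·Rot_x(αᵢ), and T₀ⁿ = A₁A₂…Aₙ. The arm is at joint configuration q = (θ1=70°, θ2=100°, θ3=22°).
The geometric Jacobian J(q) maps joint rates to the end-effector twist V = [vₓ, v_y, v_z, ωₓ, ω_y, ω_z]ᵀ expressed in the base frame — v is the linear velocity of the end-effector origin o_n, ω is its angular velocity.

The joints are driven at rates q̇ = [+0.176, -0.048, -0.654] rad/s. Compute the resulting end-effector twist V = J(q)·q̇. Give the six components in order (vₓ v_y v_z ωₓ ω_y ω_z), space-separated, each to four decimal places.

o_n = [0.0083, 0.3951, -0.7142]
J₁: ẑ×o_n = [-0.3951, 0.0083, 0.0000], ω = ẑ
J2: z=[-0.9397, 0.3420, 0.0000] o=[0.1710, 0.4698, 0.0000] → [-0.2443, -0.6712, 0.1259, -0.9397, 0.3420, 0.0000]
J3: z=[0.3368, 0.9254, -0.1736] o=[0.1467, 0.4029, -0.4038] → [-0.2887, 0.1286, 0.1254, 0.3368, 0.9254, -0.1736]
V = J·q̇ = [0.1310, -0.0504, -0.0881, -0.1752, -0.6216, 0.2896]

0.1310 -0.0504 -0.0881 -0.1752 -0.6216 0.2896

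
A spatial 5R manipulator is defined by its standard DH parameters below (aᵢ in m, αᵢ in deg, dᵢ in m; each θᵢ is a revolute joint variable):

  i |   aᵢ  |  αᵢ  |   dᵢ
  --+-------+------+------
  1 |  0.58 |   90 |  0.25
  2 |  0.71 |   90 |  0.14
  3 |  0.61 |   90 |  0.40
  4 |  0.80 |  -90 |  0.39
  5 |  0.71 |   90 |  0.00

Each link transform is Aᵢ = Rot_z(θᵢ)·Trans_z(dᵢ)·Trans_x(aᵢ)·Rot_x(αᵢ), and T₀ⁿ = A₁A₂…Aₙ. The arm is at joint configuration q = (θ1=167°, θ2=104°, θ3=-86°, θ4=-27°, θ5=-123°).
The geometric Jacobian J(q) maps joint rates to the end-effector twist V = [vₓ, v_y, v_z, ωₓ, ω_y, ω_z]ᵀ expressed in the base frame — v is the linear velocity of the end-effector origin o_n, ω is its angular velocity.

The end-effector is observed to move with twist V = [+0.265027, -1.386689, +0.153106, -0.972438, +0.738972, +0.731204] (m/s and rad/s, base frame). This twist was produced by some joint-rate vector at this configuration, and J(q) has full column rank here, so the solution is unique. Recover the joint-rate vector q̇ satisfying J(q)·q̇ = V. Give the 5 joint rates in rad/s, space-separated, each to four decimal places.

o_n = [-1.0177, -0.6935, 0.1026]
J₁: ẑ×o_n = [0.6935, -1.0177, 0.0000], ω = ẑ
J2: z=[0.2250, 0.9744, 0.0000] o=[-0.5651, 0.1305, 0.2500] → [-0.1436, 0.0331, 0.2556, 0.2250, 0.9744, 0.0000]
J3: z=[-0.9454, 0.2183, 0.2419] o=[-0.3663, 0.2282, 0.9389] → [0.0405, -0.9482, 1.0136, -0.9454, 0.2183, 0.2419]
J4: z=[-0.2508, -0.0137, -0.9679] o=[-0.8713, -0.2797, 1.0770] → [-0.3872, -0.1027, 0.1018, -0.2508, -0.0137, -0.9679]
J5: z=[-0.9368, -0.2485, 0.2463] o=[-0.7740, -1.0598, 0.6599] → [0.0482, -0.5820, -0.4038, -0.9368, -0.2485, 0.2463]
q̇ = J⁺·V = [0.5810, 0.9400, 0.2750, 0.1540, 0.9450]

0.5810 0.9400 0.2750 0.1540 0.9450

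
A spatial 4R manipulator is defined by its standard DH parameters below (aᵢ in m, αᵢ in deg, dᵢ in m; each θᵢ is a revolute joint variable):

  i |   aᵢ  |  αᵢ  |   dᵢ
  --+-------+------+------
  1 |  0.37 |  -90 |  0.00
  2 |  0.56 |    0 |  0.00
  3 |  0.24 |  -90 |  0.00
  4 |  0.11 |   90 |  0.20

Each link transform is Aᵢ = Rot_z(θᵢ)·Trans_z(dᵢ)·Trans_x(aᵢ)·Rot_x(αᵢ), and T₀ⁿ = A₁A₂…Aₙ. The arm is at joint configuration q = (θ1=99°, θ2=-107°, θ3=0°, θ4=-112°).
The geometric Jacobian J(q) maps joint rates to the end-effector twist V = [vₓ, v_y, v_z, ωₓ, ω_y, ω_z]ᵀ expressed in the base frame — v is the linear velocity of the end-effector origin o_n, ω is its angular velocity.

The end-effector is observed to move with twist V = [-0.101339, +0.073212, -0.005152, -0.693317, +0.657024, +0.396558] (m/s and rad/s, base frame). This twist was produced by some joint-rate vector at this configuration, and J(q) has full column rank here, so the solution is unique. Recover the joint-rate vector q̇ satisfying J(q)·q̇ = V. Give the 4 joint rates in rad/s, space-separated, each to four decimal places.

o_n = [-0.1538, 0.3193, 0.7841]
J₁: ẑ×o_n = [-0.3193, -0.1538, 0.0000], ω = ẑ
J2: z=[-0.9877, -0.1564, 0.0000] o=[-0.0579, 0.3654, 0.0000] → [-0.1227, 0.7745, 0.0306, -0.9877, -0.1564, 0.0000]
J3: z=[-0.9877, -0.1564, 0.0000] o=[-0.0323, 0.2037, 0.5355] → [-0.0389, 0.2455, -0.1331, -0.9877, -0.1564, 0.0000]
J4: z=[-0.1496, 0.9445, 0.2924] o=[-0.0213, 0.1344, 0.7650] → [-0.0360, -0.0359, 0.0975, -0.1496, 0.9445, 0.2924]
q̇ = J⁺·V = [0.1650, -0.0300, 0.6120, 0.7920]

0.1650 -0.0300 0.6120 0.7920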